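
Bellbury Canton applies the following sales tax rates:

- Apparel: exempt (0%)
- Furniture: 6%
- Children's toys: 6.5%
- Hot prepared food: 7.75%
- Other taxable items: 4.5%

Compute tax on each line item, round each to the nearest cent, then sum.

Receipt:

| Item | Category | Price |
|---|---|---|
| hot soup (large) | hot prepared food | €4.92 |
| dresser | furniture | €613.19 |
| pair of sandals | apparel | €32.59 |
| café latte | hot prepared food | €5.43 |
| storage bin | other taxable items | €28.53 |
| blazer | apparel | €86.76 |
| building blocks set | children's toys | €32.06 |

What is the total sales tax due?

Hot soup (large) €4.92: hot prepared food → 7.75% → €0.38
Dresser €613.19: furniture → 6% → €36.79
Pair of sandals €32.59: apparel → 0% → €0.00
Café latte €5.43: hot prepared food → 7.75% → €0.42
Storage bin €28.53: other taxable items → 4.5% → €1.28
Blazer €86.76: apparel → 0% → €0.00
Building blocks set €32.06: children's toys → 6.5% → €2.08
Total tax = €0.38 + €36.79 + €0.42 + €1.28 + €2.08 = €40.95

€40.95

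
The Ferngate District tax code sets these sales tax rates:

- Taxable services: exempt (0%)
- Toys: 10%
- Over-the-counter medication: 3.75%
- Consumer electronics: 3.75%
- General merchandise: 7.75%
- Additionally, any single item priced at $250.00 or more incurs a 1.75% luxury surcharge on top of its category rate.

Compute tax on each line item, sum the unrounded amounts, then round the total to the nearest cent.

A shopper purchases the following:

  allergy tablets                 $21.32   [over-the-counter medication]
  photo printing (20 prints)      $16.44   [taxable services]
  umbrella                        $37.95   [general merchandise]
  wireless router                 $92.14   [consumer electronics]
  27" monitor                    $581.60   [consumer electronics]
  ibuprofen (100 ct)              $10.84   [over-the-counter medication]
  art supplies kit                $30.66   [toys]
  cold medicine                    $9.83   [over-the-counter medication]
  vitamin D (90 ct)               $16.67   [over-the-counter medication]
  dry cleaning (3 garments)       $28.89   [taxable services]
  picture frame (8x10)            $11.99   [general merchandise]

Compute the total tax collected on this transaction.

$44.58

Allergy tablets $21.32: over-the-counter medication → 3.75% → $0.7995
Photo printing (20 prints) $16.44: taxable services → 0% → $0.00
Umbrella $37.95: general merchandise → 7.75% → $2.941125
Wireless router $92.14: consumer electronics → 3.75% → $3.45525
27" monitor $581.60: consumer electronics → 3.75% + 1.75% surcharge = 5.5% → $31.988
Ibuprofen (100 ct) $10.84: over-the-counter medication → 3.75% → $0.4065
Art supplies kit $30.66: toys → 10% → $3.066
Cold medicine $9.83: over-the-counter medication → 3.75% → $0.368625
Vitamin D (90 ct) $16.67: over-the-counter medication → 3.75% → $0.625125
Dry cleaning (3 garments) $28.89: taxable services → 0% → $0.00
Picture frame (8x10) $11.99: general merchandise → 7.75% → $0.929225
Unrounded tax sum = $44.57935 → $44.58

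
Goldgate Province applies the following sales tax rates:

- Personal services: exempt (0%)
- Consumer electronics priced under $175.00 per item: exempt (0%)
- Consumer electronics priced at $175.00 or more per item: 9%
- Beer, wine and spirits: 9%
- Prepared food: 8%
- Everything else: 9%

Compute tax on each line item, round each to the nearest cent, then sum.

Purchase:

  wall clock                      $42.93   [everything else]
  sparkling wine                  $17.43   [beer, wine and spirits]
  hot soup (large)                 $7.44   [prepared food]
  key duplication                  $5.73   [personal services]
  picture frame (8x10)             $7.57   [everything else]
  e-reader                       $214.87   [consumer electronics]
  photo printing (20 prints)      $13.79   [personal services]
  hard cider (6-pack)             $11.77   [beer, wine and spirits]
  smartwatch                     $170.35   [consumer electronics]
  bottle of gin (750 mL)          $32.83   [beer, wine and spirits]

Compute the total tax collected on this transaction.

$30.06

Wall clock $42.93: everything else → 9% → $3.86
Sparkling wine $17.43: beer, wine and spirits → 9% → $1.57
Hot soup (large) $7.44: prepared food → 8% → $0.60
Key duplication $5.73: personal services → 0% → $0.00
Picture frame (8x10) $7.57: everything else → 9% → $0.68
E-reader $214.87: consumer electronics, $175.00 or more → 9% → $19.34
Photo printing (20 prints) $13.79: personal services → 0% → $0.00
Hard cider (6-pack) $11.77: beer, wine and spirits → 9% → $1.06
Smartwatch $170.35: consumer electronics, under $175.00 → 0% → $0.00
Bottle of gin (750 mL) $32.83: beer, wine and spirits → 9% → $2.95
Total tax = $3.86 + $1.57 + $0.60 + $0.68 + $19.34 + $1.06 + $2.95 = $30.06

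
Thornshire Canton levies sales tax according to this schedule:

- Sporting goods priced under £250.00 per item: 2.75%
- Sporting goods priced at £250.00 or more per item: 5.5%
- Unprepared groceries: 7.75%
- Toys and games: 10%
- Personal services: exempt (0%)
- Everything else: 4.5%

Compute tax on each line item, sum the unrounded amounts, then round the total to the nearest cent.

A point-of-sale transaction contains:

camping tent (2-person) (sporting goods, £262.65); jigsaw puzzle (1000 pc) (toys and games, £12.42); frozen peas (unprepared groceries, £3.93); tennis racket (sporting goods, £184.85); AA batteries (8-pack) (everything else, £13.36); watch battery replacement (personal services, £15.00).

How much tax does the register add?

£21.68

Camping tent (2-person) £262.65: sporting goods, £250.00 or more → 5.5% → £14.44575
Jigsaw puzzle (1000 pc) £12.42: toys and games → 10% → £1.242
Frozen peas £3.93: unprepared groceries → 7.75% → £0.304575
Tennis racket £184.85: sporting goods, under £250.00 → 2.75% → £5.083375
AA batteries (8-pack) £13.36: everything else → 4.5% → £0.6012
Watch battery replacement £15.00: personal services → 0% → £0.00
Unrounded tax sum = £21.6769 → £21.68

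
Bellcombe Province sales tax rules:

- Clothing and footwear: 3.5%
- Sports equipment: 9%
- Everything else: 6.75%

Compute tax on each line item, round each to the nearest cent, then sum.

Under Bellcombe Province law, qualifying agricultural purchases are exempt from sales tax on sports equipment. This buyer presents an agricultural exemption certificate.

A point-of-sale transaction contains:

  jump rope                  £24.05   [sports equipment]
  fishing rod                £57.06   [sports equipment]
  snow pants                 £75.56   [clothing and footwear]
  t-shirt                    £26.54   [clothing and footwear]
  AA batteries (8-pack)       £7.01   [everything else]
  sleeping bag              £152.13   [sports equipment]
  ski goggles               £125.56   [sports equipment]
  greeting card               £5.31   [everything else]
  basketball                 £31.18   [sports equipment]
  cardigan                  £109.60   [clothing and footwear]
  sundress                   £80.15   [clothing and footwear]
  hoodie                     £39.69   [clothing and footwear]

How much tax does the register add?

£12.44

Jump rope £24.05: sports equipment, buyer-exempt → 0% → £0.00
Fishing rod £57.06: sports equipment, buyer-exempt → 0% → £0.00
Snow pants £75.56: clothing and footwear → 3.5% → £2.64
T-shirt £26.54: clothing and footwear → 3.5% → £0.93
AA batteries (8-pack) £7.01: everything else → 6.75% → £0.47
Sleeping bag £152.13: sports equipment, buyer-exempt → 0% → £0.00
Ski goggles £125.56: sports equipment, buyer-exempt → 0% → £0.00
Greeting card £5.31: everything else → 6.75% → £0.36
Basketball £31.18: sports equipment, buyer-exempt → 0% → £0.00
Cardigan £109.60: clothing and footwear → 3.5% → £3.84
Sundress £80.15: clothing and footwear → 3.5% → £2.81
Hoodie £39.69: clothing and footwear → 3.5% → £1.39
Total tax = £2.64 + £0.93 + £0.47 + £0.36 + £3.84 + £2.81 + £1.39 = £12.44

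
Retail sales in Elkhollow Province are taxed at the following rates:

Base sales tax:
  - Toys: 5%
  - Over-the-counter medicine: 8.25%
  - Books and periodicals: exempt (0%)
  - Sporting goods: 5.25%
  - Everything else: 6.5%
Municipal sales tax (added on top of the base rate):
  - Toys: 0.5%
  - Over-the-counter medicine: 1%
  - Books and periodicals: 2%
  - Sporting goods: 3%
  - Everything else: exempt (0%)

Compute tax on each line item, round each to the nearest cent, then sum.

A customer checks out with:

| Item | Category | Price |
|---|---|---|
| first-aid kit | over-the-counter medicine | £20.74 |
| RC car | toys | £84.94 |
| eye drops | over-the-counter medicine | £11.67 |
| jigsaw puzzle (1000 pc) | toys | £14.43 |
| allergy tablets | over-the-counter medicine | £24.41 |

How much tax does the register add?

£10.72

First-aid kit £20.74: over-the-counter medicine → 8.25% + 1% municipal = 9.25% → £1.92
RC car £84.94: toys → 5% + 0.5% municipal = 5.5% → £4.67
Eye drops £11.67: over-the-counter medicine → 8.25% + 1% municipal = 9.25% → £1.08
Jigsaw puzzle (1000 pc) £14.43: toys → 5% + 0.5% municipal = 5.5% → £0.79
Allergy tablets £24.41: over-the-counter medicine → 8.25% + 1% municipal = 9.25% → £2.26
Total tax = £1.92 + £4.67 + £1.08 + £0.79 + £2.26 = £10.72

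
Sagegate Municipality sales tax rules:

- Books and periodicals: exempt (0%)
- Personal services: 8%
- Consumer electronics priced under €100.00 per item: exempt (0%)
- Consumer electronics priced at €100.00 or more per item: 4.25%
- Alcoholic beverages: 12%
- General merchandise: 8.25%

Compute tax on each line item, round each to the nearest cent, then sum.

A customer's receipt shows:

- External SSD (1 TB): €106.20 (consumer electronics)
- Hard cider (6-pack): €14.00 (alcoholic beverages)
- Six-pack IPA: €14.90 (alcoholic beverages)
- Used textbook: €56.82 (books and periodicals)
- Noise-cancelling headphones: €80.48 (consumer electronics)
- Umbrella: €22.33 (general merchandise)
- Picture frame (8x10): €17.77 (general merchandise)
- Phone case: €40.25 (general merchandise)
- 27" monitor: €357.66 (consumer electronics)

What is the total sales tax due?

External SSD (1 TB) €106.20: consumer electronics, €100.00 or more → 4.25% → €4.51
Hard cider (6-pack) €14.00: alcoholic beverages → 12% → €1.68
Six-pack IPA €14.90: alcoholic beverages → 12% → €1.79
Used textbook €56.82: books and periodicals → 0% → €0.00
Noise-cancelling headphones €80.48: consumer electronics, under €100.00 → 0% → €0.00
Umbrella €22.33: general merchandise → 8.25% → €1.84
Picture frame (8x10) €17.77: general merchandise → 8.25% → €1.47
Phone case €40.25: general merchandise → 8.25% → €3.32
27" monitor €357.66: consumer electronics, €100.00 or more → 4.25% → €15.20
Total tax = €4.51 + €1.68 + €1.79 + €1.84 + €1.47 + €3.32 + €15.20 = €29.81

€29.81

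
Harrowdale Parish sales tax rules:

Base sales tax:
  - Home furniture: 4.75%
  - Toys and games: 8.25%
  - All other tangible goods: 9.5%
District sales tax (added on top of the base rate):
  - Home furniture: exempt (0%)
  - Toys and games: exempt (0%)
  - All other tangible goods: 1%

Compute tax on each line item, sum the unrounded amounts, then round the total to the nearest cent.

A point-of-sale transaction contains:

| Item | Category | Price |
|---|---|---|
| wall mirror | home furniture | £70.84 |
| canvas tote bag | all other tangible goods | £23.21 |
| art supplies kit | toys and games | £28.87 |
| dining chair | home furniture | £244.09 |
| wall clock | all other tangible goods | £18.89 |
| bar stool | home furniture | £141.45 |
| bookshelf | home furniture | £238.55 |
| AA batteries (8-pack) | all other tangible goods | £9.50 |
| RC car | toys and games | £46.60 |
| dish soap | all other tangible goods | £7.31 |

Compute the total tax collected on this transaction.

Wall mirror £70.84: home furniture → 4.75% + 0% district = 4.75% → £3.3649
Canvas tote bag £23.21: all other tangible goods → 9.5% + 1% district = 10.5% → £2.43705
Art supplies kit £28.87: toys and games → 8.25% + 0% district = 8.25% → £2.381775
Dining chair £244.09: home furniture → 4.75% + 0% district = 4.75% → £11.594275
Wall clock £18.89: all other tangible goods → 9.5% + 1% district = 10.5% → £1.98345
Bar stool £141.45: home furniture → 4.75% + 0% district = 4.75% → £6.718875
Bookshelf £238.55: home furniture → 4.75% + 0% district = 4.75% → £11.331125
AA batteries (8-pack) £9.50: all other tangible goods → 9.5% + 1% district = 10.5% → £0.9975
RC car £46.60: toys and games → 8.25% + 0% district = 8.25% → £3.8445
Dish soap £7.31: all other tangible goods → 9.5% + 1% district = 10.5% → £0.76755
Unrounded tax sum = £45.421 → £45.42

£45.42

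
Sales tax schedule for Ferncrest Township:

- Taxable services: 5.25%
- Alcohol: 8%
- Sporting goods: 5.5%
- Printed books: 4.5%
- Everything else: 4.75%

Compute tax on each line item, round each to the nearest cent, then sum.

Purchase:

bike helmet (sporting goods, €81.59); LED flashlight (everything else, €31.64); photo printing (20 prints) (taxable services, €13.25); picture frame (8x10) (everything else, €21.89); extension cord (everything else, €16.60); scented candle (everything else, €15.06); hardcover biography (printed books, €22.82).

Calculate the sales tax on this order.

€10.27

Bike helmet €81.59: sporting goods → 5.5% → €4.49
LED flashlight €31.64: everything else → 4.75% → €1.50
Photo printing (20 prints) €13.25: taxable services → 5.25% → €0.70
Picture frame (8x10) €21.89: everything else → 4.75% → €1.04
Extension cord €16.60: everything else → 4.75% → €0.79
Scented candle €15.06: everything else → 4.75% → €0.72
Hardcover biography €22.82: printed books → 4.5% → €1.03
Total tax = €4.49 + €1.50 + €0.70 + €1.04 + €0.79 + €0.72 + €1.03 = €10.27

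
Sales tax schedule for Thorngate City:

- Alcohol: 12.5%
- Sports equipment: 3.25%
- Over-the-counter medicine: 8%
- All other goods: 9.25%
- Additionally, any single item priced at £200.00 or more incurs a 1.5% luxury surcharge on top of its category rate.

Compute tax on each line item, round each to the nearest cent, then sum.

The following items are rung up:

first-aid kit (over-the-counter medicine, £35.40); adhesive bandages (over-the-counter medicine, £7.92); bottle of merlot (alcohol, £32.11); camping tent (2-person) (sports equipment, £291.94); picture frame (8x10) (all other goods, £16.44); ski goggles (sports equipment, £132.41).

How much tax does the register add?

£27.16

First-aid kit £35.40: over-the-counter medicine → 8% → £2.83
Adhesive bandages £7.92: over-the-counter medicine → 8% → £0.63
Bottle of merlot £32.11: alcohol → 12.5% → £4.01
Camping tent (2-person) £291.94: sports equipment → 3.25% + 1.5% surcharge = 4.75% → £13.87
Picture frame (8x10) £16.44: all other goods → 9.25% → £1.52
Ski goggles £132.41: sports equipment → 3.25% → £4.30
Total tax = £2.83 + £0.63 + £4.01 + £13.87 + £1.52 + £4.30 = £27.16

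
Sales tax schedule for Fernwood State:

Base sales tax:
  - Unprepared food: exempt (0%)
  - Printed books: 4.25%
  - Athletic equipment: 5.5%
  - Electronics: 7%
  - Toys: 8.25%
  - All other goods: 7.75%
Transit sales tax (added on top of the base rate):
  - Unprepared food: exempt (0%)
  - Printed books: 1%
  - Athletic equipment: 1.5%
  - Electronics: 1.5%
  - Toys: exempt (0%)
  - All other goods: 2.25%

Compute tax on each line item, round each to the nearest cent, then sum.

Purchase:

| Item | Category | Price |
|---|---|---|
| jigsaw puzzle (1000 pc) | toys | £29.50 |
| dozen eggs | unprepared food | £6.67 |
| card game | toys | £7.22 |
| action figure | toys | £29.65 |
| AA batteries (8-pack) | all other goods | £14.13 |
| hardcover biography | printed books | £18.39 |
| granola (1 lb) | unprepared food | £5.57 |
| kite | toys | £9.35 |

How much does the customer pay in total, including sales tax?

Jigsaw puzzle (1000 pc) £29.50: toys → 8.25% + 0% transit = 8.25% → £2.43
Dozen eggs £6.67: unprepared food → 0% + 0% transit = 0% → £0.00
Card game £7.22: toys → 8.25% + 0% transit = 8.25% → £0.60
Action figure £29.65: toys → 8.25% + 0% transit = 8.25% → £2.45
AA batteries (8-pack) £14.13: all other goods → 7.75% + 2.25% transit = 10% → £1.41
Hardcover biography £18.39: printed books → 4.25% + 1% transit = 5.25% → £0.97
Granola (1 lb) £5.57: unprepared food → 0% + 0% transit = 0% → £0.00
Kite £9.35: toys → 8.25% + 0% transit = 8.25% → £0.77
Subtotal = £120.48; tax = £8.63; total due = £129.11

£129.11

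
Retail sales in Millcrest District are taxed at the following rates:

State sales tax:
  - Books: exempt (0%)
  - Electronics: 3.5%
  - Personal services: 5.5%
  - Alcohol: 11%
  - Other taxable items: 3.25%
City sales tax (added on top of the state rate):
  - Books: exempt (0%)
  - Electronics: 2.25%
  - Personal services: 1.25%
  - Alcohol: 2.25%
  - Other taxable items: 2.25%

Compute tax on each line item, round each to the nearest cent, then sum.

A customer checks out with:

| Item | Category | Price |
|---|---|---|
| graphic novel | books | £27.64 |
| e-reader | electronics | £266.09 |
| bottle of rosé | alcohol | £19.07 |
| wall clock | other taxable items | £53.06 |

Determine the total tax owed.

Graphic novel £27.64: books → 0% + 0% city = 0% → £0.00
E-reader £266.09: electronics → 3.5% + 2.25% city = 5.75% → £15.30
Bottle of rosé £19.07: alcohol → 11% + 2.25% city = 13.25% → £2.53
Wall clock £53.06: other taxable items → 3.25% + 2.25% city = 5.5% → £2.92
Total tax = £15.30 + £2.53 + £2.92 = £20.75

£20.75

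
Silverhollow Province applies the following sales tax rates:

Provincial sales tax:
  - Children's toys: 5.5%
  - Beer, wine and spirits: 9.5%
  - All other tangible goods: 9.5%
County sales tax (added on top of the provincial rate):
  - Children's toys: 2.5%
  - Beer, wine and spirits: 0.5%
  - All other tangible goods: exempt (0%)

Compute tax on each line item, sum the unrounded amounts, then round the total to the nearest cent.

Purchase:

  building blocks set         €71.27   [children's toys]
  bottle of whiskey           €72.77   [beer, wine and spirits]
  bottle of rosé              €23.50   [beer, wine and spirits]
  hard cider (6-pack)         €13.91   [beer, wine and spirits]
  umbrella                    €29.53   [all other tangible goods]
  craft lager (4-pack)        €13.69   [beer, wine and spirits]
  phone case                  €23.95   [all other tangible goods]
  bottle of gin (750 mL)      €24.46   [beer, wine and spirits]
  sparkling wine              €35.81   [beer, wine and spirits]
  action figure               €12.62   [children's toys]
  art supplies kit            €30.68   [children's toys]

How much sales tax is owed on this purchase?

€32.66

Building blocks set €71.27: children's toys → 5.5% + 2.5% county = 8% → €5.7016
Bottle of whiskey €72.77: beer, wine and spirits → 9.5% + 0.5% county = 10% → €7.277
Bottle of rosé €23.50: beer, wine and spirits → 9.5% + 0.5% county = 10% → €2.35
Hard cider (6-pack) €13.91: beer, wine and spirits → 9.5% + 0.5% county = 10% → €1.391
Umbrella €29.53: all other tangible goods → 9.5% + 0% county = 9.5% → €2.80535
Craft lager (4-pack) €13.69: beer, wine and spirits → 9.5% + 0.5% county = 10% → €1.369
Phone case €23.95: all other tangible goods → 9.5% + 0% county = 9.5% → €2.27525
Bottle of gin (750 mL) €24.46: beer, wine and spirits → 9.5% + 0.5% county = 10% → €2.446
Sparkling wine €35.81: beer, wine and spirits → 9.5% + 0.5% county = 10% → €3.581
Action figure €12.62: children's toys → 5.5% + 2.5% county = 8% → €1.0096
Art supplies kit €30.68: children's toys → 5.5% + 2.5% county = 8% → €2.4544
Unrounded tax sum = €32.6602 → €32.66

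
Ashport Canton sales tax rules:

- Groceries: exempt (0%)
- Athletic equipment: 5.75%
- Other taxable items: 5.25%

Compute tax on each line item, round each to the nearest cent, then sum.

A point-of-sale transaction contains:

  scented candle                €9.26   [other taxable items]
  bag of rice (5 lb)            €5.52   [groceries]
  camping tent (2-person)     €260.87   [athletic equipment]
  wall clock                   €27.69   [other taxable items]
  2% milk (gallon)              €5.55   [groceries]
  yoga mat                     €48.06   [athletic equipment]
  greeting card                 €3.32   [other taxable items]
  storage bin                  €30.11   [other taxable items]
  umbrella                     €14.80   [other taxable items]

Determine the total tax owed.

Scented candle €9.26: other taxable items → 5.25% → €0.49
Bag of rice (5 lb) €5.52: groceries → 0% → €0.00
Camping tent (2-person) €260.87: athletic equipment → 5.75% → €15.00
Wall clock €27.69: other taxable items → 5.25% → €1.45
2% milk (gallon) €5.55: groceries → 0% → €0.00
Yoga mat €48.06: athletic equipment → 5.75% → €2.76
Greeting card €3.32: other taxable items → 5.25% → €0.17
Storage bin €30.11: other taxable items → 5.25% → €1.58
Umbrella €14.80: other taxable items → 5.25% → €0.78
Total tax = €0.49 + €15.00 + €1.45 + €2.76 + €0.17 + €1.58 + €0.78 = €22.23

€22.23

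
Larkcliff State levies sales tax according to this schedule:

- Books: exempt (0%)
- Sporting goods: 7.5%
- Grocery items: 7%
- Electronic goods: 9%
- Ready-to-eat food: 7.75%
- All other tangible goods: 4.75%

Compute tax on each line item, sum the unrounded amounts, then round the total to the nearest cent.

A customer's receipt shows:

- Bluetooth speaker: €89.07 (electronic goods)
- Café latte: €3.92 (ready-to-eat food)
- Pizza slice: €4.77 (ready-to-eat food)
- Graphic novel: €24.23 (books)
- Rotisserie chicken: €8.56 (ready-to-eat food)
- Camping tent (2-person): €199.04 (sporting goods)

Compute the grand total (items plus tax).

Bluetooth speaker €89.07: electronic goods → 9% → €8.0163
Café latte €3.92: ready-to-eat food → 7.75% → €0.3038
Pizza slice €4.77: ready-to-eat food → 7.75% → €0.369675
Graphic novel €24.23: books → 0% → €0.00
Rotisserie chicken €8.56: ready-to-eat food → 7.75% → €0.6634
Camping tent (2-person) €199.04: sporting goods → 7.5% → €14.928
Subtotal = €329.59; unrounded tax = €24.281175 → €24.28; total due = €353.87

€353.87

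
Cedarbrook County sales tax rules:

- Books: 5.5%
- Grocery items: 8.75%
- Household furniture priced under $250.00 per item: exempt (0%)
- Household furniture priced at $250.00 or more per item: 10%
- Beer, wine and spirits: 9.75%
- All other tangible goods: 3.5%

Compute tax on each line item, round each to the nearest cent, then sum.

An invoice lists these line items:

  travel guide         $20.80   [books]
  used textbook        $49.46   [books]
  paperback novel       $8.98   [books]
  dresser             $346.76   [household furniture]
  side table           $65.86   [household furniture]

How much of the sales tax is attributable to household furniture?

$34.68

Dresser $346.76: household furniture, $250.00 or more → 10% → $34.68
Side table $65.86: household furniture, under $250.00 → 0% → $0.00
Tax on household furniture = $34.68 + $0.00 = $34.68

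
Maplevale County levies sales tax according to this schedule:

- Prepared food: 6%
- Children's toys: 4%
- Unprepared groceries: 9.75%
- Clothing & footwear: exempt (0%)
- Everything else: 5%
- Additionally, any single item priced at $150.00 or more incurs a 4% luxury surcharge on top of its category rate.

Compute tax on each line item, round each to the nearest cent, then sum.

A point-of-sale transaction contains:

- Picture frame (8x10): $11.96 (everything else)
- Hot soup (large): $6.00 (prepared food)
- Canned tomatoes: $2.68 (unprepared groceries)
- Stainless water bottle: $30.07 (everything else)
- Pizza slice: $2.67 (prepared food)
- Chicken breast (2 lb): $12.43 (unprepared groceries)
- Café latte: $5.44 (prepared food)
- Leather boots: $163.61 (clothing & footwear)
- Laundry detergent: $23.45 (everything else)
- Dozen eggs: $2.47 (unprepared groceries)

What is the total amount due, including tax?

$273.15

Picture frame (8x10) $11.96: everything else → 5% → $0.60
Hot soup (large) $6.00: prepared food → 6% → $0.36
Canned tomatoes $2.68: unprepared groceries → 9.75% → $0.26
Stainless water bottle $30.07: everything else → 5% → $1.50
Pizza slice $2.67: prepared food → 6% → $0.16
Chicken breast (2 lb) $12.43: unprepared groceries → 9.75% → $1.21
Café latte $5.44: prepared food → 6% → $0.33
Leather boots $163.61: clothing & footwear → 0% + 4% surcharge = 4% → $6.54
Laundry detergent $23.45: everything else → 5% → $1.17
Dozen eggs $2.47: unprepared groceries → 9.75% → $0.24
Subtotal = $260.78; tax = $12.37; total due = $273.15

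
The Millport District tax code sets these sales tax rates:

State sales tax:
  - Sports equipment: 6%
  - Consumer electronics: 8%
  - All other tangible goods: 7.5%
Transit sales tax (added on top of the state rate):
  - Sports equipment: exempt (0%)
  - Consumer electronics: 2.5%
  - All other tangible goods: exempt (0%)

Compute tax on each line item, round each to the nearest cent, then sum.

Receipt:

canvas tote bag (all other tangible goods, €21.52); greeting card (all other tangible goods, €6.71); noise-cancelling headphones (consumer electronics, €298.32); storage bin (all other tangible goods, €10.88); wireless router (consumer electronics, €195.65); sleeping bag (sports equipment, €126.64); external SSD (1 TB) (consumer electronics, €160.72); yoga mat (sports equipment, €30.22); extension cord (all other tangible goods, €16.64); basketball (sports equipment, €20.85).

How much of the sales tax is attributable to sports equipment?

Sleeping bag €126.64: sports equipment → 6% + 0% transit = 6% → €7.60
Yoga mat €30.22: sports equipment → 6% + 0% transit = 6% → €1.81
Basketball €20.85: sports equipment → 6% + 0% transit = 6% → €1.25
Tax on sports equipment = €7.60 + €1.81 + €1.25 = €10.66

€10.66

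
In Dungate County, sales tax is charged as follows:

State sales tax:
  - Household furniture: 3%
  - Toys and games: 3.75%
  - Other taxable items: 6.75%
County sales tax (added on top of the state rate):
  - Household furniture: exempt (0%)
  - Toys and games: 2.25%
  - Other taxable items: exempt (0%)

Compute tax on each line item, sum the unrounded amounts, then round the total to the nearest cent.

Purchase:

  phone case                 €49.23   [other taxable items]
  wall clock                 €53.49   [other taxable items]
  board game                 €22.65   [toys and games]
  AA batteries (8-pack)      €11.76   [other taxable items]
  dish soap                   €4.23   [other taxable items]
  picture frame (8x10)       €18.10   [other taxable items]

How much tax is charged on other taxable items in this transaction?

€9.23

Phone case €49.23: other taxable items → 6.75% + 0% county = 6.75% → €3.323025
Wall clock €53.49: other taxable items → 6.75% + 0% county = 6.75% → €3.610575
AA batteries (8-pack) €11.76: other taxable items → 6.75% + 0% county = 6.75% → €0.7938
Dish soap €4.23: other taxable items → 6.75% + 0% county = 6.75% → €0.285525
Picture frame (8x10) €18.10: other taxable items → 6.75% + 0% county = 6.75% → €1.22175
Tax on other taxable items: unrounded sum = €9.234675 → €9.23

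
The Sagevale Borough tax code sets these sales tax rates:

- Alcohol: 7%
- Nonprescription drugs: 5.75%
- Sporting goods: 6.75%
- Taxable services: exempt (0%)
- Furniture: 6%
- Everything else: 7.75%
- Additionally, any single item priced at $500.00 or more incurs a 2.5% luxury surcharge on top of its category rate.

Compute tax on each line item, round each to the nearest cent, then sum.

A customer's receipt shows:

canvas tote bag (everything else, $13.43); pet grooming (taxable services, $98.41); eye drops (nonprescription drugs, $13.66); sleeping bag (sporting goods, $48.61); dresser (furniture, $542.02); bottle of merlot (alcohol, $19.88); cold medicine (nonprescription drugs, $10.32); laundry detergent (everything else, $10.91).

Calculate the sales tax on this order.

$54.01

Canvas tote bag $13.43: everything else → 7.75% → $1.04
Pet grooming $98.41: taxable services → 0% → $0.00
Eye drops $13.66: nonprescription drugs → 5.75% → $0.79
Sleeping bag $48.61: sporting goods → 6.75% → $3.28
Dresser $542.02: furniture → 6% + 2.5% surcharge = 8.5% → $46.07
Bottle of merlot $19.88: alcohol → 7% → $1.39
Cold medicine $10.32: nonprescription drugs → 5.75% → $0.59
Laundry detergent $10.91: everything else → 7.75% → $0.85
Total tax = $1.04 + $0.79 + $3.28 + $46.07 + $1.39 + $0.59 + $0.85 = $54.01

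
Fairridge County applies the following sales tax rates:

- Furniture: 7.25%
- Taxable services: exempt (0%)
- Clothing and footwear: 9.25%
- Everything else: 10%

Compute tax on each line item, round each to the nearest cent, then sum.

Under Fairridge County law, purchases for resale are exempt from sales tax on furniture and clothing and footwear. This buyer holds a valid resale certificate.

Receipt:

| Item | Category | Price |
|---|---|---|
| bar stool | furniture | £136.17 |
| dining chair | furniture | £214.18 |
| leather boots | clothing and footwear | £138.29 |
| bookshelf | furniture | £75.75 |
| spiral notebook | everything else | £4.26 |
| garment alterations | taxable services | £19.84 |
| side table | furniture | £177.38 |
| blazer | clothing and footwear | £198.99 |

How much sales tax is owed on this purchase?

£0.43

Bar stool £136.17: furniture, buyer-exempt → 0% → £0.00
Dining chair £214.18: furniture, buyer-exempt → 0% → £0.00
Leather boots £138.29: clothing and footwear, buyer-exempt → 0% → £0.00
Bookshelf £75.75: furniture, buyer-exempt → 0% → £0.00
Spiral notebook £4.26: everything else → 10% → £0.43
Garment alterations £19.84: taxable services → 0% → £0.00
Side table £177.38: furniture, buyer-exempt → 0% → £0.00
Blazer £198.99: clothing and footwear, buyer-exempt → 0% → £0.00
Total tax = £0.43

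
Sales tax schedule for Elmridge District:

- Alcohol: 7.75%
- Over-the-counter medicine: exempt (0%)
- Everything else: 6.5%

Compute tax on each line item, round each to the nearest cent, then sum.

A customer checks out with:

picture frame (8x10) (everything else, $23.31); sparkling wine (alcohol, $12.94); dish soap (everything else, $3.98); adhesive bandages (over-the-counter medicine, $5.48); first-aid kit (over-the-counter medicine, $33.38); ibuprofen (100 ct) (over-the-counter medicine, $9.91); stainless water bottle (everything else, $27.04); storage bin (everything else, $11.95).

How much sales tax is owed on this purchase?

$5.32

Picture frame (8x10) $23.31: everything else → 6.5% → $1.52
Sparkling wine $12.94: alcohol → 7.75% → $1.00
Dish soap $3.98: everything else → 6.5% → $0.26
Adhesive bandages $5.48: over-the-counter medicine → 0% → $0.00
First-aid kit $33.38: over-the-counter medicine → 0% → $0.00
Ibuprofen (100 ct) $9.91: over-the-counter medicine → 0% → $0.00
Stainless water bottle $27.04: everything else → 6.5% → $1.76
Storage bin $11.95: everything else → 6.5% → $0.78
Total tax = $1.52 + $1.00 + $0.26 + $1.76 + $0.78 = $5.32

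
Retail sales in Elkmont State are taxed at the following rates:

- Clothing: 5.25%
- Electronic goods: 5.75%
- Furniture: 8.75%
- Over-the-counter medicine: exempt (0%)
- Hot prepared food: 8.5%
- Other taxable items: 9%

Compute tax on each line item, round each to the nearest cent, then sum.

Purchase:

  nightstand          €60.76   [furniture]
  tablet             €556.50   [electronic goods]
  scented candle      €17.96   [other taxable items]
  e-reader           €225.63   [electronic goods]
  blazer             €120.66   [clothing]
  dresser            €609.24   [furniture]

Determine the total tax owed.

Nightstand €60.76: furniture → 8.75% → €5.32
Tablet €556.50: electronic goods → 5.75% → €32.00
Scented candle €17.96: other taxable items → 9% → €1.62
E-reader €225.63: electronic goods → 5.75% → €12.97
Blazer €120.66: clothing → 5.25% → €6.33
Dresser €609.24: furniture → 8.75% → €53.31
Total tax = €5.32 + €32.00 + €1.62 + €12.97 + €6.33 + €53.31 = €111.55

€111.55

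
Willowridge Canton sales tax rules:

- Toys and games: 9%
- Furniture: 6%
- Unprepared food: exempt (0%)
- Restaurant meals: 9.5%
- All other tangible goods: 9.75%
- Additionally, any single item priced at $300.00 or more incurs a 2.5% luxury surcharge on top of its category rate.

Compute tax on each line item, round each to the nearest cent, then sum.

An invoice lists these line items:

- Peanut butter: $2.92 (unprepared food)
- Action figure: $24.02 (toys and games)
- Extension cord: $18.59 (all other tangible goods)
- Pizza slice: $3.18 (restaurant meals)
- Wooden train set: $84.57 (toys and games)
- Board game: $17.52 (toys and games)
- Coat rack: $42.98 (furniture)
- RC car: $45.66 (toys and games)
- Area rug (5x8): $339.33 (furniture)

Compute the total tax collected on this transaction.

$48.99

Peanut butter $2.92: unprepared food → 0% → $0.00
Action figure $24.02: toys and games → 9% → $2.16
Extension cord $18.59: all other tangible goods → 9.75% → $1.81
Pizza slice $3.18: restaurant meals → 9.5% → $0.30
Wooden train set $84.57: toys and games → 9% → $7.61
Board game $17.52: toys and games → 9% → $1.58
Coat rack $42.98: furniture → 6% → $2.58
RC car $45.66: toys and games → 9% → $4.11
Area rug (5x8) $339.33: furniture → 6% + 2.5% surcharge = 8.5% → $28.84
Total tax = $2.16 + $1.81 + $0.30 + $7.61 + $1.58 + $2.58 + $4.11 + $28.84 = $48.99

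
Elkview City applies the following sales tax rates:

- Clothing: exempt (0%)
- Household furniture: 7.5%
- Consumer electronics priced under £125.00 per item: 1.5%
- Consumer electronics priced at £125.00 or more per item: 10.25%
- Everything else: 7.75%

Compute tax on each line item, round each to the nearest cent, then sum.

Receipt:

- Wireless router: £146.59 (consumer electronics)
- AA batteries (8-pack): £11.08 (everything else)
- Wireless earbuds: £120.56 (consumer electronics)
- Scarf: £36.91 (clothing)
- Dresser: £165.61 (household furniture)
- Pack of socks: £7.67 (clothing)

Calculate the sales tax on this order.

Wireless router £146.59: consumer electronics, £125.00 or more → 10.25% → £15.03
AA batteries (8-pack) £11.08: everything else → 7.75% → £0.86
Wireless earbuds £120.56: consumer electronics, under £125.00 → 1.5% → £1.81
Scarf £36.91: clothing → 0% → £0.00
Dresser £165.61: household furniture → 7.5% → £12.42
Pack of socks £7.67: clothing → 0% → £0.00
Total tax = £15.03 + £0.86 + £1.81 + £12.42 = £30.12

£30.12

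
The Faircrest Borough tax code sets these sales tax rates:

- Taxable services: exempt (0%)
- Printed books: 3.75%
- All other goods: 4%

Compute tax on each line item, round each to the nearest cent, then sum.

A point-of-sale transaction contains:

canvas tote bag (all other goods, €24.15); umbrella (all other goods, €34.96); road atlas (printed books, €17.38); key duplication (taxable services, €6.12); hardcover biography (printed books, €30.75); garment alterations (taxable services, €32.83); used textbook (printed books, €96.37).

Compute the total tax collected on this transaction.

Canvas tote bag €24.15: all other goods → 4% → €0.97
Umbrella €34.96: all other goods → 4% → €1.40
Road atlas €17.38: printed books → 3.75% → €0.65
Key duplication €6.12: taxable services → 0% → €0.00
Hardcover biography €30.75: printed books → 3.75% → €1.15
Garment alterations €32.83: taxable services → 0% → €0.00
Used textbook €96.37: printed books → 3.75% → €3.61
Total tax = €0.97 + €1.40 + €0.65 + €1.15 + €3.61 = €7.78

€7.78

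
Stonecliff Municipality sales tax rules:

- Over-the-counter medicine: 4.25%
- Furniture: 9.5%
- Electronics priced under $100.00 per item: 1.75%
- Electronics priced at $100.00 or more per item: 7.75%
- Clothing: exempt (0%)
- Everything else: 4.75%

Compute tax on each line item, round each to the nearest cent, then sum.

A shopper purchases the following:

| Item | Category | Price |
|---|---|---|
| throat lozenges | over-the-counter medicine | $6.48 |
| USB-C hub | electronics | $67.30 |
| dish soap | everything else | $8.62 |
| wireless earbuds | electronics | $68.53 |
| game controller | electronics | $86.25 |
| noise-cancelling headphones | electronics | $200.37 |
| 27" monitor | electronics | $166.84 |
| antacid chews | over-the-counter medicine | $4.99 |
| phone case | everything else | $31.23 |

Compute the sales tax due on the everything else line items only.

$1.89

Dish soap $8.62: everything else → 4.75% → $0.41
Phone case $31.23: everything else → 4.75% → $1.48
Tax on everything else = $0.41 + $1.48 = $1.89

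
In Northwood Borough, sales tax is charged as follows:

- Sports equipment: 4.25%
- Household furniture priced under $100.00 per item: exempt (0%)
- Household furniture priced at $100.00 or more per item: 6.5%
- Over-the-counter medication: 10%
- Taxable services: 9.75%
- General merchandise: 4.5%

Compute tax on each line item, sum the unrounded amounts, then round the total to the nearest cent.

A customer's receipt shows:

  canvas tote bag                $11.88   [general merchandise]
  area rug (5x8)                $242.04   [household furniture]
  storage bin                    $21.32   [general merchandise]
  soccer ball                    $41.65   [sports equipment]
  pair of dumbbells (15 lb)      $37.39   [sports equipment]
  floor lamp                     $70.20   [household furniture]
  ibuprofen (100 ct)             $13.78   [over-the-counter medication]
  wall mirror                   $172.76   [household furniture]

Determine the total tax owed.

Canvas tote bag $11.88: general merchandise → 4.5% → $0.5346
Area rug (5x8) $242.04: household furniture, $100.00 or more → 6.5% → $15.7326
Storage bin $21.32: general merchandise → 4.5% → $0.9594
Soccer ball $41.65: sports equipment → 4.25% → $1.770125
Pair of dumbbells (15 lb) $37.39: sports equipment → 4.25% → $1.589075
Floor lamp $70.20: household furniture, under $100.00 → 0% → $0.00
Ibuprofen (100 ct) $13.78: over-the-counter medication → 10% → $1.378
Wall mirror $172.76: household furniture, $100.00 or more → 6.5% → $11.2294
Unrounded tax sum = $33.1932 → $33.19

$33.19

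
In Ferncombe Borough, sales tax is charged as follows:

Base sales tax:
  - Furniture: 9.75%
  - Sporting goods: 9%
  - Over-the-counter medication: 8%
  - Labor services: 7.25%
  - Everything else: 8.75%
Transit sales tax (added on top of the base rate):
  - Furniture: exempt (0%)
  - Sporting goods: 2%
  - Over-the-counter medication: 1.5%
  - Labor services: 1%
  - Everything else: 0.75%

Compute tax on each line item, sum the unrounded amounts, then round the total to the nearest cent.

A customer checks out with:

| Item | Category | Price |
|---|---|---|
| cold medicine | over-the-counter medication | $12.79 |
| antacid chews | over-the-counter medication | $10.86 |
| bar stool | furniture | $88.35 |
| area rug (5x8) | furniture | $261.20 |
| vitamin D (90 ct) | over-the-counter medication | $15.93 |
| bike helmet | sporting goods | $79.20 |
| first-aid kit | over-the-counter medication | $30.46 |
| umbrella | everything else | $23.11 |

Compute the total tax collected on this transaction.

Cold medicine $12.79: over-the-counter medication → 8% + 1.5% transit = 9.5% → $1.21505
Antacid chews $10.86: over-the-counter medication → 8% + 1.5% transit = 9.5% → $1.0317
Bar stool $88.35: furniture → 9.75% + 0% transit = 9.75% → $8.614125
Area rug (5x8) $261.20: furniture → 9.75% + 0% transit = 9.75% → $25.467
Vitamin D (90 ct) $15.93: over-the-counter medication → 8% + 1.5% transit = 9.5% → $1.51335
Bike helmet $79.20: sporting goods → 9% + 2% transit = 11% → $8.712
First-aid kit $30.46: over-the-counter medication → 8% + 1.5% transit = 9.5% → $2.8937
Umbrella $23.11: everything else → 8.75% + 0.75% transit = 9.5% → $2.19545
Unrounded tax sum = $51.642375 → $51.64

$51.64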